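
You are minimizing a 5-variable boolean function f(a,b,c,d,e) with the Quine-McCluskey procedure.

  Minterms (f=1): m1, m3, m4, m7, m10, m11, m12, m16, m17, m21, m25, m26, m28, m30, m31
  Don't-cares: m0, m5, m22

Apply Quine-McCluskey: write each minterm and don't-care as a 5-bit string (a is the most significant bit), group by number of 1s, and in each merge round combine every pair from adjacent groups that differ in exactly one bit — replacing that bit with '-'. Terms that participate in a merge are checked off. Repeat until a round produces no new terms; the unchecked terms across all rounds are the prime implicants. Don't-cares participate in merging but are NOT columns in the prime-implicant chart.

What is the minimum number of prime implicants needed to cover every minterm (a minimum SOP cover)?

9

Round 0: 00000✓ 00001✓ 00011✓ 00100✓ 00101✓ 00111✓ 01010✓ 01011✓ 01100✓ 10000✓ 10001✓ 10101✓ 10110✓ 11001✓ 11010✓ 11100✓ 11110✓ 11111✓
Round 1: -0000✓ -0001✓ -0101✓ -1010 -1100 0-011 0-100 00-00✓ 00-01✓ 00-11✓ 000-1✓ 0000-✓ 001-1✓ 0010-✓ 0101- 1-001 1-110 10-01✓ 1000-✓ 11-10 111-0 1111-
Round 2: -0-01 -000- 00--1 00-0-
PIs = {-0-01, -000-, -1010, -1100, 0-011, 0-100, 00--1, 00-0-, 0101-, 1-001, 1-110, 11-10, 111-0, 1111-}
Coverage chart:
  m1: -0-01,-000-,00--1,00-0-
  m3: 0-011,00--1
  m4: 0-100,00-0-
  m7: 00--1 ←essential
  m10: -1010,0101-
  m11: 0-011,0101-
  m12: -1100,0-100
  m16: -000- ←essential
  m17: -0-01,-000-,1-001
  m21: -0-01 ←essential
  m25: 1-001 ←essential
  m26: -1010,11-10
  m28: -1100,111-0
  m30: 1-110,11-10,111-0,1111-
  m31: 1111- ←essential
Essential: -0-01, -000-, 00--1, 1-001, 1111-
Petrick residual → -1010, -1100, 0-011, 0-100
Min cover (9 terms): b'd'e + b'c'd' + bc'de' + bcd'e' + a'c'de + a'cd'e' + a'b'e + ac'd'e + abcd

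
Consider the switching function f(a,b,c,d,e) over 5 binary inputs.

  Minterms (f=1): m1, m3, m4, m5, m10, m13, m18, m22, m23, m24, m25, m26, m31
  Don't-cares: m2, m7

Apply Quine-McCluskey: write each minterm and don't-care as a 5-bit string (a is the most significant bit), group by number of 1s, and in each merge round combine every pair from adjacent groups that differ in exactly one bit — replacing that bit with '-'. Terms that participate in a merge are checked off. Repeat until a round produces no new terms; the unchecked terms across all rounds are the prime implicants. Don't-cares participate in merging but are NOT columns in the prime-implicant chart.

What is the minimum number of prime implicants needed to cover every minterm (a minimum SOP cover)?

[col 0] 00001*, 00010*, 00011*, 00100*, 00101*, 00111*, 01010*, 01101*, 10010*, 10110*, 10111*, 11000*, 11001*, 11010*, 11111*
[col 1] -0010*, -0111, -1010*, 0-010*, 0-101, 00-01*, 00-11*, 000-1*, 0001-, 001-1*, 0010-, 1-010*, 1-111, 10-10, 1011-, 110-0, 1100-
[col 2] --010, 00--1
Prime implicants: --010, -0111, 0-101, 00--1, 0001-, 0010-, 1-111, 10-10, 1011-, 110-0, 1100-
PI chart (minterm → PIs covering it):
  1 | 00--1  (sole → essential)
  3 | 00--1,0001-
  4 | 0010-  (sole → essential)
  5 | 0-101,00--1,0010-
  10 | --010  (sole → essential)
  13 | 0-101  (sole → essential)
  18 | --010,10-10
  22 | 10-10,1011-
  23 | -0111,1-111,1011-
  24 | 110-0,1100-
  25 | 1100-  (sole → essential)
  26 | --010,110-0
  31 | 1-111  (sole → essential)
Essential prime implicants: --010, 0-101, 00--1, 0010-, 1-111, 1100-
Petrick residual → 10-10
Minimum SOP uses 7 PIs: c'de' + a'cd'e + a'b'e + a'b'cd' + acde + ab'de' + abc'd'

7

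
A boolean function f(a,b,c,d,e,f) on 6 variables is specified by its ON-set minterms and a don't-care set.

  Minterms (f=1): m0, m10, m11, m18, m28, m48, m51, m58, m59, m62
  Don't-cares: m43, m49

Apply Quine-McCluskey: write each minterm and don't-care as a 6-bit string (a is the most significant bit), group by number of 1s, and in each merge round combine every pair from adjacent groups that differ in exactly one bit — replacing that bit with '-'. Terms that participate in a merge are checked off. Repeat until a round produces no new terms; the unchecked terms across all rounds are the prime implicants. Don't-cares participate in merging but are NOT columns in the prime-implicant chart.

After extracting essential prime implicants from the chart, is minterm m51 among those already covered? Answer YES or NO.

[col 0] 000000, 001010*, 001011*, 010010, 011100, 101011*, 110000*, 110001*, 110011*, 111010*, 111011*, 111110*
[col 1] -01011, 00101-, 1-1011, 11-011, 1100-1, 11000-, 111-10, 11101-
Prime implicants: -01011, 000000, 00101-, 010010, 011100, 1-1011, 11-011, 1100-1, 11000-, 111-10, 11101-
PI chart (minterm → PIs covering it):
  0 | 000000  (sole → essential)
  10 | 00101-  (sole → essential)
  11 | -01011,00101-
  18 | 010010  (sole → essential)
  28 | 011100  (sole → essential)
  48 | 11000-  (sole → essential)
  51 | 11-011,1100-1
  58 | 111-10,11101-
  59 | 1-1011,11-011,11101-
  62 | 111-10  (sole → essential)
Essential prime implicants: 000000, 00101-, 010010, 011100, 11000-, 111-10

NO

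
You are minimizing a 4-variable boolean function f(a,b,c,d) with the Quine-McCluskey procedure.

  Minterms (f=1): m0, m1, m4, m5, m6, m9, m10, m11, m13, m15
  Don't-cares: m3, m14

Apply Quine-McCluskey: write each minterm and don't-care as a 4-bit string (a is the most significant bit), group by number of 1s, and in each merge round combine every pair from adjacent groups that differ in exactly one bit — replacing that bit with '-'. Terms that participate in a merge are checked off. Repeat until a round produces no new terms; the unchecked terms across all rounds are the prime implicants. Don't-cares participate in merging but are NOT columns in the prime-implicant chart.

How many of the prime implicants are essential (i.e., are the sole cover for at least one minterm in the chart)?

2

size-2^0 implicants → 0000(✓)  0001(✓)  0011(✓)  0100(✓)  0101(✓)  0110(✓)  1001(✓)  1010(✓)  1011(✓)  1101(✓)  1110(✓)  1111(✓)
size-2^1 implicants → -001(✓)  -011(✓)  -101(✓)  -110  0-00(✓)  0-01(✓)  00-1(✓)  000-(✓)  01-0  010-(✓)  1-01(✓)  1-10(✓)  1-11(✓)  10-1(✓)  101-(✓)  11-1(✓)  111-(✓)
size-2^2 implicants → --01  -0-1  0-0-  1--1  1-1-
Unchecked terms (primes): --01, -0-1, -110, 0-0-, 01-0, 1--1, 1-1-
Minterm coverage:
  m0 ⊆ 0-0- [E]
  m1 ⊆ --01,-0-1,0-0-
  m4 ⊆ 0-0-,01-0
  m5 ⊆ --01,0-0-
  m6 ⊆ -110,01-0
  m9 ⊆ --01,-0-1,1--1
  m10 ⊆ 1-1- [E]
  m11 ⊆ -0-1,1--1,1-1-
  m13 ⊆ --01,1--1
  m15 ⊆ 1--1,1-1-
E = {0-0-, 1-1-}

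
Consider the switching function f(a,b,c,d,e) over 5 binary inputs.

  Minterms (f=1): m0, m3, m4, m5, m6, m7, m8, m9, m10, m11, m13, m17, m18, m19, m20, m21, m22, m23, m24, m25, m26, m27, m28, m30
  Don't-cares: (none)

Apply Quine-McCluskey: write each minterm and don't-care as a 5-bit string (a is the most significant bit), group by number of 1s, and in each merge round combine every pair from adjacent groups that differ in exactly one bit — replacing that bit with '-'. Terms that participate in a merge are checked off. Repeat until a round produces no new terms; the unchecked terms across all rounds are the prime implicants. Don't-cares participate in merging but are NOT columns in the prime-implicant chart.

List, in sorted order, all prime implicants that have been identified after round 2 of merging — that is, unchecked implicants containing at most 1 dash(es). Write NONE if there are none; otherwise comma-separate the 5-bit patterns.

0-000, 0-101, 00-00, 01-01

size-2^0 implicants → 00000(✓)  00011(✓)  00100(✓)  00101(✓)  00110(✓)  00111(✓)  01000(✓)  01001(✓)  01010(✓)  01011(✓)  01101(✓)  10001(✓)  10010(✓)  10011(✓)  10100(✓)  10101(✓)  10110(✓)  10111(✓)  11000(✓)  11001(✓)  11010(✓)  11011(✓)  11100(✓)  11110(✓)
size-2^1 implicants → -0011(✓)  -0100(✓)  -0101(✓)  -0110(✓)  -0111(✓)  -1000(✓)  -1001(✓)  -1010(✓)  -1011(✓)  0-000  0-011(✓)  0-101  00-00  00-11(✓)  001-0(✓)  001-1(✓)  0010-(✓)  0011-(✓)  01-01  010-0(✓)  010-1(✓)  0100-(✓)  0101-(✓)  1-001(✓)  1-010(✓)  1-011(✓)  1-100(✓)  1-110(✓)  10-01(✓)  10-10(✓)  10-11(✓)  100-1(✓)  1001-(✓)  101-0(✓)  101-1(✓)  1010-(✓)  1011-(✓)  11-00(✓)  11-10(✓)  110-0(✓)  110-1(✓)  1100-(✓)  1101-(✓)  111-0(✓)
size-2^2 implicants → --011  -0-11  -01-0(✓)  -01-1(✓)  -010-(✓)  -011-(✓)  -10-0(✓)  -10-1(✓)  -100-(✓)  -101-(✓)  001--(✓)  010--(✓)  1--10  1-0-1  1-01-  1-1-0  10--1  10-1-  101--(✓)  11--0  110--(✓)
size-2^3 implicants → -01--  -10--
Unchecked terms (primes): --011, -0-11, -01--, -10--, 0-000, 0-101, 00-00, 01-01, 1--10, 1-0-1, 1-01-, 1-1-0, 10--1, 10-1-, 11--0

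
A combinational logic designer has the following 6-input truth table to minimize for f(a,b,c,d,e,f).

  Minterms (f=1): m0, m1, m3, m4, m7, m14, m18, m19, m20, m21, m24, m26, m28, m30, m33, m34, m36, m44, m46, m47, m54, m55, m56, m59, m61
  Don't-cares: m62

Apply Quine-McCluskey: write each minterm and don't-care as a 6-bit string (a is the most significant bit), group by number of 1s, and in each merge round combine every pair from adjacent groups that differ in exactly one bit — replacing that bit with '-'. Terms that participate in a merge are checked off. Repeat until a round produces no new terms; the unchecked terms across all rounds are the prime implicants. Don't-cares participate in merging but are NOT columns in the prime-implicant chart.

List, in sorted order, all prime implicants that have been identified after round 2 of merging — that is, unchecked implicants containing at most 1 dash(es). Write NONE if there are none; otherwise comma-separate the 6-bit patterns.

Round 0: 000000✓ 000001✓ 000011✓ 000100✓ 000111✓ 001110✓ 010010✓ 010011✓ 010100✓ 010101✓ 011000✓ 011010✓ 011100✓ 011110✓ 100001✓ 100010 100100✓ 101100✓ 101110✓ 101111✓ 110110✓ 110111✓ 111000✓ 111011 111101 111110✓
Round 1: -00001 -00100 -01110✓ -11000 -11110✓ 0-0011 0-0100 0-1110✓ 000-00 000-11 0000-1 00000- 01-010 01-100 01001- 01010- 011-00✓ 011-10✓ 0110-0✓ 0111-0✓ 1-1110✓ 10-100 1011-0 10111- 11-110 11011-
Round 2: --1110 011--0
PIs = {--1110, -00001, -00100, -11000, 0-0011, 0-0100, 000-00, 000-11, 0000-1, 00000-, 01-010, 01-100, 01001-, 01010-, 011--0, 10-100, 100010, 1011-0, 10111-, 11-110, 11011-, 111011, 111101}

-00001, -00100, -11000, 0-0011, 0-0100, 000-00, 000-11, 0000-1, 00000-, 01-010, 01-100, 01001-, 01010-, 10-100, 100010, 1011-0, 10111-, 11-110, 11011-, 111011, 111101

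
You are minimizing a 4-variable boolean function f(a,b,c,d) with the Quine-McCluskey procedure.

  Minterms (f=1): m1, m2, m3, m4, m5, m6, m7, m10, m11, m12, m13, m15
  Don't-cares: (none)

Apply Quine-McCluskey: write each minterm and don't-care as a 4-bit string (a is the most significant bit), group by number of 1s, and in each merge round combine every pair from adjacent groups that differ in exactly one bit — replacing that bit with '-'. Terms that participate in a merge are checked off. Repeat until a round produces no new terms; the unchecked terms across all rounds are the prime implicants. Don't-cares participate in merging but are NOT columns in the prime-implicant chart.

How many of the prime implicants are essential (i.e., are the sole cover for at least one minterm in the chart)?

3

Round 0: 0001✓ 0010✓ 0011✓ 0100✓ 0101✓ 0110✓ 0111✓ 1010✓ 1011✓ 1100✓ 1101✓ 1111✓
Round 1: -010✓ -011✓ -100✓ -101✓ -111✓ 0-01✓ 0-10✓ 0-11✓ 00-1✓ 001-✓ 01-0✓ 01-1✓ 010-✓ 011-✓ 1-11✓ 101-✓ 11-1✓ 110-✓
Round 2: --11 -01- -1-1 -10- 0--1 0-1- 01--
PIs = {--11, -01-, -1-1, -10-, 0--1, 0-1-, 01--}
Coverage chart:
  m1: 0--1 ←essential
  m2: -01-,0-1-
  m3: --11,-01-,0--1,0-1-
  m4: -10-,01--
  m5: -1-1,-10-,0--1,01--
  m6: 0-1-,01--
  m7: --11,-1-1,0--1,0-1-,01--
  m10: -01- ←essential
  m11: --11,-01-
  m12: -10- ←essential
  m13: -1-1,-10-
  m15: --11,-1-1
Essential: -01-, -10-, 0--1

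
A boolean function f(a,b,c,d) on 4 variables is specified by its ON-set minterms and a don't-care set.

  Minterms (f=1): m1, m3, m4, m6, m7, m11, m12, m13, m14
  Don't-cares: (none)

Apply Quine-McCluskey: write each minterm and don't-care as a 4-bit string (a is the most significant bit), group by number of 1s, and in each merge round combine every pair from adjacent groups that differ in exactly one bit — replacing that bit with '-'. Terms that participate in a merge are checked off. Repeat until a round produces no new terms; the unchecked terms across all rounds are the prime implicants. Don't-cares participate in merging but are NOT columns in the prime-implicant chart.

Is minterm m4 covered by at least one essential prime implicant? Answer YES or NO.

YES

Round 0: 0001✓ 0011✓ 0100✓ 0110✓ 0111✓ 1011✓ 1100✓ 1101✓ 1110✓
Round 1: -011 -100✓ -110✓ 0-11 00-1 01-0✓ 011- 11-0✓ 110-
Round 2: -1-0
PIs = {-011, -1-0, 0-11, 00-1, 011-, 110-}
Coverage chart:
  m1: 00-1 ←essential
  m3: -011,0-11,00-1
  m4: -1-0 ←essential
  m6: -1-0,011-
  m7: 0-11,011-
  m11: -011 ←essential
  m12: -1-0,110-
  m13: 110- ←essential
  m14: -1-0 ←essential
Essential: -011, -1-0, 00-1, 110-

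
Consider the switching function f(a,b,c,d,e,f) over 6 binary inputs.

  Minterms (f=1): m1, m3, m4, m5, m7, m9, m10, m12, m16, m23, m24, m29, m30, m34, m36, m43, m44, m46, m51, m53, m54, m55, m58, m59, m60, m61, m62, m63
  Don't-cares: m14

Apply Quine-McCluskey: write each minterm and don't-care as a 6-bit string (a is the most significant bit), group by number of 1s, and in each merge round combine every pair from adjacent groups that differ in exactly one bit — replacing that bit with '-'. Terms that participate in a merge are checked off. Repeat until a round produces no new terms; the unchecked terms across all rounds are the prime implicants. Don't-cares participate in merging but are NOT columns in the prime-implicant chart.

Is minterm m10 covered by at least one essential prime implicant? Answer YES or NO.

[col 0] 000001*, 000011*, 000100*, 000101*, 000111*, 001001*, 001010*, 001100*, 001110*, 010000*, 010111*, 011000*, 011101*, 011110*, 100010, 100100*, 101011*, 101100*, 101110*, 110011*, 110101*, 110110*, 110111*, 111010*, 111011*, 111100*, 111101*, 111110*, 111111*
[col 1] -00100*, -01100*, -01110*, -10111, -11101, -11110*, 0-0111, 0-1110*, 00-001, 00-100*, 000-01*, 000-11*, 0000-1*, 0001-1*, 00010-, 001-10, 0011-0*, 01-000, 1-1011, 1-1100*, 1-1110*, 10-100*, 1011-0*, 11-011*, 11-101*, 11-110*, 11-111*, 110-11*, 1101-1*, 11011-*, 111-10*, 111-11*, 11101-*, 1111-0*, 1111-1*, 11110-*, 11111-*
[col 2] --1110, -0-100, -011-0, 000--1, 1-11-0, 11--11, 11-1-1, 11-11-, 111-1-, 1111--
Prime implicants: --1110, -0-100, -011-0, -10111, -11101, 0-0111, 00-001, 000--1, 00010-, 001-10, 01-000, 1-1011, 1-11-0, 100010, 11--11, 11-1-1, 11-11-, 111-1-, 1111--
PI chart (minterm → PIs covering it):
  1 | 00-001,000--1
  3 | 000--1  (sole → essential)
  4 | -0-100,00010-
  5 | 000--1,00010-
  7 | 0-0111,000--1
  9 | 00-001  (sole → essential)
  10 | 001-10  (sole → essential)
  12 | -0-100,-011-0
  16 | 01-000  (sole → essential)
  23 | -10111,0-0111
  24 | 01-000  (sole → essential)
  29 | -11101  (sole → essential)
  30 | --1110  (sole → essential)
  34 | 100010  (sole → essential)
  36 | -0-100  (sole → essential)
  43 | 1-1011  (sole → essential)
  44 | -0-100,-011-0,1-11-0
  46 | --1110,-011-0,1-11-0
  51 | 11--11  (sole → essential)
  53 | 11-1-1  (sole → essential)
  54 | 11-11-  (sole → essential)
  55 | -10111,11--11,11-1-1,11-11-
  58 | 111-1-  (sole → essential)
  59 | 1-1011,11--11,111-1-
  60 | 1-11-0,1111--
  61 | -11101,11-1-1,1111--
  62 | --1110,1-11-0,11-11-,111-1-,1111--
  63 | 11--11,11-1-1,11-11-,111-1-,1111--
Essential prime implicants: --1110, -0-100, -11101, 00-001, 000--1, 001-10, 01-000, 1-1011, 100010, 11--11, 11-1-1, 11-11-, 111-1-

YES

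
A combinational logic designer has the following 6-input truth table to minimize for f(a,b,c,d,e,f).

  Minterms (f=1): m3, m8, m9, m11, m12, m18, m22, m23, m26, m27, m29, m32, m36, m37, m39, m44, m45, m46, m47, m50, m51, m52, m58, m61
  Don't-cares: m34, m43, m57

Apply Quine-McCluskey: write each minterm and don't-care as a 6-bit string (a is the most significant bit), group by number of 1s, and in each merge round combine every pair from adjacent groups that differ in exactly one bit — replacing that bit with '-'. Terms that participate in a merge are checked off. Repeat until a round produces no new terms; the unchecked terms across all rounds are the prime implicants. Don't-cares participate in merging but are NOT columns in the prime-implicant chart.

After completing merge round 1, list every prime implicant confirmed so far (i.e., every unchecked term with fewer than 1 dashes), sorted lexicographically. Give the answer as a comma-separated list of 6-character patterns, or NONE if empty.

[col 0] 000011*, 001000*, 001001*, 001011*, 001100*, 010010*, 010110*, 010111*, 011010*, 011011*, 011101*, 100000*, 100010*, 100100*, 100101*, 100111*, 101011*, 101100*, 101101*, 101110*, 101111*, 110010*, 110011*, 110100*, 111001*, 111010*, 111101*
[col 1] -01011, -01100, -10010*, -11010*, -11101, 0-1011, 00-011, 001-00, 0010-1, 00100-, 01-010*, 010-10, 01011-, 01101-, 1-0010, 1-0100, 1-1101, 10-100*, 10-101*, 10-111*, 100-00, 1000-0, 1001-1*, 10010-*, 101-11, 1011-0*, 1011-1*, 10110-*, 10111-*, 11-010*, 11001-, 111-01
[col 2] -1-010, 10-1-1, 10-10-, 1011--
Prime implicants: -01011, -01100, -1-010, -11101, 0-1011, 00-011, 001-00, 0010-1, 00100-, 010-10, 01011-, 01101-, 1-0010, 1-0100, 1-1101, 10-1-1, 10-10-, 100-00, 1000-0, 101-11, 1011--, 11001-, 111-01

NONE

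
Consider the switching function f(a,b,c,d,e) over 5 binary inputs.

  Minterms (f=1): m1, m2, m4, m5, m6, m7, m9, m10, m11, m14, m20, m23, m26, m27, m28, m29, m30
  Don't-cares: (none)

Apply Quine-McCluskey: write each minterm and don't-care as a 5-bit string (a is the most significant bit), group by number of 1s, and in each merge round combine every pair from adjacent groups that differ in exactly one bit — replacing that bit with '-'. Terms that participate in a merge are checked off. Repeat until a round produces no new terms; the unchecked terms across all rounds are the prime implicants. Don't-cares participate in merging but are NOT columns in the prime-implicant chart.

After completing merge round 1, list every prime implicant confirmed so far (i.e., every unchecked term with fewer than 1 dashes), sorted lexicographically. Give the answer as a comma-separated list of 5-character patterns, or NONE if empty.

[col 0] 00001*, 00010*, 00100*, 00101*, 00110*, 00111*, 01001*, 01010*, 01011*, 01110*, 10100*, 10111*, 11010*, 11011*, 11100*, 11101*, 11110*
[col 1] -0100, -0111, -1010*, -1011*, -1110*, 0-001, 0-010*, 0-110*, 00-01, 00-10*, 001-0*, 001-1*, 0010-*, 0011-*, 01-10*, 010-1, 0101-*, 1-100, 11-10*, 1101-*, 111-0, 1110-
[col 2] -1-10, -101-, 0--10, 001--
Prime implicants: -0100, -0111, -1-10, -101-, 0--10, 0-001, 00-01, 001--, 010-1, 1-100, 111-0, 1110-

NONE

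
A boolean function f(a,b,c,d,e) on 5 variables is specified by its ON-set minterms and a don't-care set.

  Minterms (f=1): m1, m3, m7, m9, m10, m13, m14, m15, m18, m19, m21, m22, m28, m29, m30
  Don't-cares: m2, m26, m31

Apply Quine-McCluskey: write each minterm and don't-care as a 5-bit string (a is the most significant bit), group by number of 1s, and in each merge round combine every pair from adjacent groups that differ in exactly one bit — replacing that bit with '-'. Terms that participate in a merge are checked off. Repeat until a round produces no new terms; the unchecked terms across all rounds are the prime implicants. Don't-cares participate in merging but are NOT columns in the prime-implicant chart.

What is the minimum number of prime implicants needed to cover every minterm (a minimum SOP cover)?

Round 0: 00001✓ 00010✓ 00011✓ 00111✓ 01001✓ 01010✓ 01101✓ 01110✓ 01111✓ 10010✓ 10011✓ 10101✓ 10110✓ 11010✓ 11100✓ 11101✓ 11110✓ 11111✓
Round 1: -0010✓ -0011✓ -1010✓ -1101✓ -1110✓ -1111✓ 0-001 0-010✓ 0-111 00-11 000-1 0001-✓ 01-01 01-10✓ 011-1✓ 0111-✓ 1-010✓ 1-101 1-110✓ 10-10✓ 1001-✓ 11-10✓ 111-0✓ 111-1✓ 1110-✓ 1111-✓
Round 2: --010 -001- -1-10 -11-1 -111- 1--10 111--
PIs = {--010, -001-, -1-10, -11-1, -111-, 0-001, 0-111, 00-11, 000-1, 01-01, 1--10, 1-101, 111--}
Coverage chart:
  m1: 0-001,000-1
  m3: -001-,00-11,000-1
  m7: 0-111,00-11
  m9: 0-001,01-01
  m10: --010,-1-10
  m13: -11-1,01-01
  m14: -1-10,-111-
  m15: -11-1,-111-,0-111
  m18: --010,-001-,1--10
  m19: -001- ←essential
  m21: 1-101 ←essential
  m22: 1--10 ←essential
  m28: 111-- ←essential
  m29: -11-1,1-101,111--
  m30: -1-10,-111-,1--10,111--
Essential: -001-, 1--10, 1-101, 111--
Petrick residual → -1-10, -11-1, 0-001, 0-111
Min cover (8 terms): b'c'd + bde' + bce + a'c'd'e + a'cde + ade' + acd'e + abc

8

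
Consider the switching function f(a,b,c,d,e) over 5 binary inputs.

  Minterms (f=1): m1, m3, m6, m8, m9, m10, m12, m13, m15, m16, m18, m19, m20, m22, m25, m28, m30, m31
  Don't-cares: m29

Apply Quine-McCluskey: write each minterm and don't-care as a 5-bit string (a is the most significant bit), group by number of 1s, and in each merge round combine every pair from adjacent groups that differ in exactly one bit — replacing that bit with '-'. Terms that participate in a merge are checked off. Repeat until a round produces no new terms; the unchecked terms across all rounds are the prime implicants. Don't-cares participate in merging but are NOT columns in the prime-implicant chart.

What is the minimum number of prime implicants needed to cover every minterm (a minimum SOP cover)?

9

size-2^0 implicants → 00001(✓)  00011(✓)  00110(✓)  01000(✓)  01001(✓)  01010(✓)  01100(✓)  01101(✓)  01111(✓)  10000(✓)  10010(✓)  10011(✓)  10100(✓)  10110(✓)  11001(✓)  11100(✓)  11101(✓)  11110(✓)  11111(✓)
size-2^1 implicants → -0011  -0110  -1001(✓)  -1100(✓)  -1101(✓)  -1111(✓)  0-001  000-1  01-00(✓)  01-01(✓)  010-0  0100-(✓)  011-1(✓)  0110-(✓)  1-100(✓)  1-110(✓)  10-00(✓)  10-10(✓)  100-0(✓)  1001-  101-0(✓)  11-01(✓)  111-0(✓)  111-1(✓)  1110-(✓)  1111-(✓)
size-2^2 implicants → -1-01  -11-1  -110-  01-0-  1-1-0  10--0  111--
Unchecked terms (primes): -0011, -0110, -1-01, -11-1, -110-, 0-001, 000-1, 01-0-, 010-0, 1-1-0, 10--0, 1001-, 111--
Minterm coverage:
  m1 ⊆ 0-001,000-1
  m3 ⊆ -0011,000-1
  m6 ⊆ -0110 [E]
  m8 ⊆ 01-0-,010-0
  m9 ⊆ -1-01,0-001,01-0-
  m10 ⊆ 010-0 [E]
  m12 ⊆ -110-,01-0-
  m13 ⊆ -1-01,-11-1,-110-,01-0-
  m15 ⊆ -11-1 [E]
  m16 ⊆ 10--0 [E]
  m18 ⊆ 10--0,1001-
  m19 ⊆ -0011,1001-
  m20 ⊆ 1-1-0,10--0
  m22 ⊆ -0110,1-1-0,10--0
  m25 ⊆ -1-01 [E]
  m28 ⊆ -110-,1-1-0,111--
  m30 ⊆ 1-1-0,111--
  m31 ⊆ -11-1,111--
E = {-0110, -1-01, -11-1, 010-0, 10--0}
Petrick residual → -0011, -110-, 0-001, 1-1-0
Cover = b'c'de + b'cde' + bd'e + bce + bcd' + a'c'd'e + a'bc'e' + ace' + ab'e'  |cover|=9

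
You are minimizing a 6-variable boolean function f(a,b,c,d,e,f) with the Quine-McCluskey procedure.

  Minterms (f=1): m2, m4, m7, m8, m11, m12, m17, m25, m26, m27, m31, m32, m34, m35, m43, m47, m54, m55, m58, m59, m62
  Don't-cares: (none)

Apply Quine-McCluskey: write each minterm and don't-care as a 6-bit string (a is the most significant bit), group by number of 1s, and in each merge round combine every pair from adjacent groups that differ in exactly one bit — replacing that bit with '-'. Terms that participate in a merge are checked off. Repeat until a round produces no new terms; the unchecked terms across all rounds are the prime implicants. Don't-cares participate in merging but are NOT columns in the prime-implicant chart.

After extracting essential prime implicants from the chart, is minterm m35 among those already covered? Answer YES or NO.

NO

Round 0: 000010✓ 000100✓ 000111 001000✓ 001011✓ 001100✓ 010001✓ 011001✓ 011010✓ 011011✓ 011111✓ 100000✓ 100010✓ 100011✓ 101011✓ 101111✓ 110110✓ 110111✓ 111010✓ 111011✓ 111110✓
Round 1: -00010 -01011✓ -11010✓ -11011✓ 0-1011✓ 00-100 001-00 01-001 011-11 0110-1 01101-✓ 1-1011✓ 10-011 1000-0 10001- 101-11 11-110 11011- 111-10 11101-✓
Round 2: --1011 -1101-
PIs = {--1011, -00010, -1101-, 00-100, 000111, 001-00, 01-001, 011-11, 0110-1, 10-011, 1000-0, 10001-, 101-11, 11-110, 11011-, 111-10}
Coverage chart:
  m2: -00010 ←essential
  m4: 00-100 ←essential
  m7: 000111 ←essential
  m8: 001-00 ←essential
  m11: --1011 ←essential
  m12: 00-100,001-00
  m17: 01-001 ←essential
  m25: 01-001,0110-1
  m26: -1101- ←essential
  m27: --1011,-1101-,011-11,0110-1
  m31: 011-11 ←essential
  m32: 1000-0 ←essential
  m34: -00010,1000-0,10001-
  m35: 10-011,10001-
  m43: --1011,10-011,101-11
  m47: 101-11 ←essential
  m54: 11-110,11011-
  m55: 11011- ←essential
  m58: -1101-,111-10
  m59: --1011,-1101-
  m62: 11-110,111-10
Essential: --1011, -00010, -1101-, 00-100, 000111, 001-00, 01-001, 011-11, 1000-0, 101-11, 11011-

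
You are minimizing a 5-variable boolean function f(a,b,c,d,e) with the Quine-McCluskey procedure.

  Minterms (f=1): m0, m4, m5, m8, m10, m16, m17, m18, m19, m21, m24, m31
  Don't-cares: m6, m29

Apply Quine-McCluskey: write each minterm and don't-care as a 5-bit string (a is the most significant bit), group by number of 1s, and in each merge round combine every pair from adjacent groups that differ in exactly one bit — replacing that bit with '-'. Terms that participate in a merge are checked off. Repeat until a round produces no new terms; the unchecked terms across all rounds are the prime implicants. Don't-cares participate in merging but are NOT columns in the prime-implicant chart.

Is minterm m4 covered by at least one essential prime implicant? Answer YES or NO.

NO

size-2^0 implicants → 00000(✓)  00100(✓)  00101(✓)  00110(✓)  01000(✓)  01010(✓)  10000(✓)  10001(✓)  10010(✓)  10011(✓)  10101(✓)  11000(✓)  11101(✓)  11111(✓)
size-2^1 implicants → -0000(✓)  -0101  -1000(✓)  0-000(✓)  00-00  001-0  0010-  010-0  1-000(✓)  1-101  10-01  100-0(✓)  100-1(✓)  1000-(✓)  1001-(✓)  111-1
size-2^2 implicants → --000  100--
Unchecked terms (primes): --000, -0101, 00-00, 001-0, 0010-, 010-0, 1-101, 10-01, 100--, 111-1
Minterm coverage:
  m0 ⊆ --000,00-00
  m4 ⊆ 00-00,001-0,0010-
  m5 ⊆ -0101,0010-
  m8 ⊆ --000,010-0
  m10 ⊆ 010-0 [E]
  m16 ⊆ --000,100--
  m17 ⊆ 10-01,100--
  m18 ⊆ 100-- [E]
  m19 ⊆ 100-- [E]
  m21 ⊆ -0101,1-101,10-01
  m24 ⊆ --000 [E]
  m31 ⊆ 111-1 [E]
E = {--000, 010-0, 100--, 111-1}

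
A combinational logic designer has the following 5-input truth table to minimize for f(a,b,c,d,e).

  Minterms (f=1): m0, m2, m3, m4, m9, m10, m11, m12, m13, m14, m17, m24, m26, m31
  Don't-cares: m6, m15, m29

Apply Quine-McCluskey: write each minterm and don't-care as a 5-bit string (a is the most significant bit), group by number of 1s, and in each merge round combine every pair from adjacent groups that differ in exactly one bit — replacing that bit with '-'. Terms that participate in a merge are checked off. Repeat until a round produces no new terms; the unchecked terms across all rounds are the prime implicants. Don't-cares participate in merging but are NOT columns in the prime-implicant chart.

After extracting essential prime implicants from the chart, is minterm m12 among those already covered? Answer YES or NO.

Round 0: 00000✓ 00010✓ 00011✓ 00100✓ 00110✓ 01001✓ 01010✓ 01011✓ 01100✓ 01101✓ 01110✓ 01111✓ 10001 11000✓ 11010✓ 11101✓ 11111✓
Round 1: -1010 -1101✓ -1111✓ 0-010✓ 0-011✓ 0-100✓ 0-110✓ 00-00✓ 00-10✓ 000-0✓ 0001-✓ 001-0✓ 01-01✓ 01-10✓ 01-11✓ 010-1✓ 0101-✓ 011-0✓ 011-1✓ 0110-✓ 0111-✓ 110-0 111-1✓
Round 2: -11-1 0--10 0-01- 0-1-0 00--0 01--1 01-1- 011--
PIs = {-1010, -11-1, 0--10, 0-01-, 0-1-0, 00--0, 01--1, 01-1-, 011--, 10001, 110-0}
Coverage chart:
  m0: 00--0 ←essential
  m2: 0--10,0-01-,00--0
  m3: 0-01- ←essential
  m4: 0-1-0,00--0
  m9: 01--1 ←essential
  m10: -1010,0--10,0-01-,01-1-
  m11: 0-01-,01--1,01-1-
  m12: 0-1-0,011--
  m13: -11-1,01--1,011--
  m14: 0--10,0-1-0,01-1-,011--
  m17: 10001 ←essential
  m24: 110-0 ←essential
  m26: -1010,110-0
  m31: -11-1 ←essential
Essential: -11-1, 0-01-, 00--0, 01--1, 10001, 110-0

NO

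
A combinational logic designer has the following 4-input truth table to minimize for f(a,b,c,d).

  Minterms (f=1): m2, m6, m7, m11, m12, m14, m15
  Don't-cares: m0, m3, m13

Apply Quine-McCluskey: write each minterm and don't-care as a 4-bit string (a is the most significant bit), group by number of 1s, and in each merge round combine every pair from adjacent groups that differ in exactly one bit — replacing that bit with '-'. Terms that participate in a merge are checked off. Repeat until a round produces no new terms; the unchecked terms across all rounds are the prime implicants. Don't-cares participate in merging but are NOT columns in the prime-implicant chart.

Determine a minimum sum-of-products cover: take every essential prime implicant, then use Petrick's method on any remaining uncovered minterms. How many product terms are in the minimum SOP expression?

3

[col 0] 0000*, 0010*, 0011*, 0110*, 0111*, 1011*, 1100*, 1101*, 1110*, 1111*
[col 1] -011*, -110*, -111*, 0-10*, 0-11*, 00-0, 001-*, 011-*, 1-11*, 11-0*, 11-1*, 110-*, 111-*
[col 2] --11, -11-, 0-1-, 11--
Prime implicants: --11, -11-, 0-1-, 00-0, 11--
PI chart (minterm → PIs covering it):
  2 | 0-1-,00-0
  6 | -11-,0-1-
  7 | --11,-11-,0-1-
  11 | --11  (sole → essential)
  12 | 11--  (sole → essential)
  14 | -11-,11--
  15 | --11,-11-,11--
Essential prime implicants: --11, 11--
Petrick residual → 0-1-
Minimum SOP uses 3 PIs: cd + a'c + ab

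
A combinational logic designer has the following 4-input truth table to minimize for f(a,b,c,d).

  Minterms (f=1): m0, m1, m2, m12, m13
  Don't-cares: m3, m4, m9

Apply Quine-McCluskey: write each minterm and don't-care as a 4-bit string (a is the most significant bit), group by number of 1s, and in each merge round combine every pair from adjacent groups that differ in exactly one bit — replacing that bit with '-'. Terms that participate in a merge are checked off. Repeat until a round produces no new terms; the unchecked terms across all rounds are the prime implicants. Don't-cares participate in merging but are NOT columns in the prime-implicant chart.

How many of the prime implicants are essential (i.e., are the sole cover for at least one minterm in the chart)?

[col 0] 0000*, 0001*, 0010*, 0011*, 0100*, 1001*, 1100*, 1101*
[col 1] -001, -100, 0-00, 00-0*, 00-1*, 000-*, 001-*, 1-01, 110-
[col 2] 00--
Prime implicants: -001, -100, 0-00, 00--, 1-01, 110-
PI chart (minterm → PIs covering it):
  0 | 0-00,00--
  1 | -001,00--
  2 | 00--  (sole → essential)
  12 | -100,110-
  13 | 1-01,110-
Essential prime implicants: 00--

1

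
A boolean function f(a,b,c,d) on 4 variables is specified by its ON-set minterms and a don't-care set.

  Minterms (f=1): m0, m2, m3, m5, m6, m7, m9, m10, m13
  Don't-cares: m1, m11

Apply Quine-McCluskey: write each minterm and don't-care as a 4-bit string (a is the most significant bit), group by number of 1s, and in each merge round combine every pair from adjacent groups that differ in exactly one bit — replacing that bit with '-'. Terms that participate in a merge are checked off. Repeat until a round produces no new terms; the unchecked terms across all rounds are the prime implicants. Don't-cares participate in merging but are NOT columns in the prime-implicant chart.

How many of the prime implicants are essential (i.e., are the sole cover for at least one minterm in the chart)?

4

Round 0: 0000✓ 0001✓ 0010✓ 0011✓ 0101✓ 0110✓ 0111✓ 1001✓ 1010✓ 1011✓ 1101✓
Round 1: -001✓ -010✓ -011✓ -101✓ 0-01✓ 0-10✓ 0-11✓ 00-0✓ 00-1✓ 000-✓ 001-✓ 01-1✓ 011-✓ 1-01✓ 10-1✓ 101-✓
Round 2: --01 -0-1 -01- 0--1 0-1- 00--
PIs = {--01, -0-1, -01-, 0--1, 0-1-, 00--}
Coverage chart:
  m0: 00-- ←essential
  m2: -01-,0-1-,00--
  m3: -0-1,-01-,0--1,0-1-,00--
  m5: --01,0--1
  m6: 0-1- ←essential
  m7: 0--1,0-1-
  m9: --01,-0-1
  m10: -01- ←essential
  m13: --01 ←essential
Essential: --01, -01-, 0-1-, 00--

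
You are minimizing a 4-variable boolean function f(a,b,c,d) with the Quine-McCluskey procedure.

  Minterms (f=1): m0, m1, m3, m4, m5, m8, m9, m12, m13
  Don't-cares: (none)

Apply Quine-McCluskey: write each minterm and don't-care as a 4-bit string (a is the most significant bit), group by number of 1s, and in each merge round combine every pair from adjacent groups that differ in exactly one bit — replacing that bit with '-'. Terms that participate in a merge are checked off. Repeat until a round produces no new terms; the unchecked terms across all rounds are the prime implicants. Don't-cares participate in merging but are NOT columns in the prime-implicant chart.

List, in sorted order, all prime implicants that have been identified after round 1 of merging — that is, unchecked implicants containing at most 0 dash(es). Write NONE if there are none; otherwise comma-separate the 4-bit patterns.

size-2^0 implicants → 0000(✓)  0001(✓)  0011(✓)  0100(✓)  0101(✓)  1000(✓)  1001(✓)  1100(✓)  1101(✓)
size-2^1 implicants → -000(✓)  -001(✓)  -100(✓)  -101(✓)  0-00(✓)  0-01(✓)  00-1  000-(✓)  010-(✓)  1-00(✓)  1-01(✓)  100-(✓)  110-(✓)
size-2^2 implicants → --00(✓)  --01(✓)  -00-(✓)  -10-(✓)  0-0-(✓)  1-0-(✓)
size-2^3 implicants → --0-
Unchecked terms (primes): --0-, 00-1

NONE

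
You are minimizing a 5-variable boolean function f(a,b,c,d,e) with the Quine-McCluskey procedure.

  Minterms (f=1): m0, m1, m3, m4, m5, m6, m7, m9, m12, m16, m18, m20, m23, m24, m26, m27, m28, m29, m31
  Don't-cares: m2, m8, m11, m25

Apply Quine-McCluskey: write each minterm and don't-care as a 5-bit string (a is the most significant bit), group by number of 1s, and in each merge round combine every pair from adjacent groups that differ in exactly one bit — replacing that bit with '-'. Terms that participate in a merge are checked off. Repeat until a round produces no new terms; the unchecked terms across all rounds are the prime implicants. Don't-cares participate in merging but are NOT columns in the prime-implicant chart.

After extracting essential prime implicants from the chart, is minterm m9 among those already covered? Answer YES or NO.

NO

Round 0: 00000✓ 00001✓ 00010✓ 00011✓ 00100✓ 00101✓ 00110✓ 00111✓ 01000✓ 01001✓ 01011✓ 01100✓ 10000✓ 10010✓ 10100✓ 10111✓ 11000✓ 11001✓ 11010✓ 11011✓ 11100✓ 11101✓ 11111✓
Round 1: -0000✓ -0010✓ -0100✓ -0111 -1000✓ -1001✓ -1011✓ -1100✓ 0-000✓ 0-001✓ 0-011✓ 0-100✓ 00-00✓ 00-01✓ 00-10✓ 00-11✓ 000-0✓ 000-1✓ 0000-✓ 0001-✓ 001-0✓ 001-1✓ 0010-✓ 0011-✓ 01-00✓ 010-1✓ 0100-✓ 1-000✓ 1-010✓ 1-100✓ 1-111 10-00✓ 100-0✓ 11-00✓ 11-01✓ 11-11✓ 110-0✓ 110-1✓ 1100-✓ 1101-✓ 111-1✓ 1110-✓
Round 2: --000✓ --100✓ -0-00✓ -00-0 -1-00✓ -10-1 -100- 0--00✓ 0-0-1 0-00- 00--0✓ 00--1✓ 00-0-✓ 00-1-✓ 000--✓ 001--✓ 1--00✓ 1-0-0 11--1 11-0- 110--
Round 3: ---00 00---
PIs = {---00, -00-0, -0111, -10-1, -100-, 0-0-1, 0-00-, 00---, 1-0-0, 1-111, 11--1, 11-0-, 110--}
Coverage chart:
  m0: ---00,-00-0,0-00-,00---
  m1: 0-0-1,0-00-,00---
  m3: 0-0-1,00---
  m4: ---00,00---
  m5: 00--- ←essential
  m6: 00--- ←essential
  m7: -0111,00---
  m9: -10-1,-100-,0-0-1,0-00-
  m12: ---00 ←essential
  m16: ---00,-00-0,1-0-0
  m18: -00-0,1-0-0
  m20: ---00 ←essential
  m23: -0111,1-111
  m24: ---00,-100-,1-0-0,11-0-,110--
  m26: 1-0-0,110--
  m27: -10-1,11--1,110--
  m28: ---00,11-0-
  m29: 11--1,11-0-
  m31: 1-111,11--1
Essential: ---00, 00---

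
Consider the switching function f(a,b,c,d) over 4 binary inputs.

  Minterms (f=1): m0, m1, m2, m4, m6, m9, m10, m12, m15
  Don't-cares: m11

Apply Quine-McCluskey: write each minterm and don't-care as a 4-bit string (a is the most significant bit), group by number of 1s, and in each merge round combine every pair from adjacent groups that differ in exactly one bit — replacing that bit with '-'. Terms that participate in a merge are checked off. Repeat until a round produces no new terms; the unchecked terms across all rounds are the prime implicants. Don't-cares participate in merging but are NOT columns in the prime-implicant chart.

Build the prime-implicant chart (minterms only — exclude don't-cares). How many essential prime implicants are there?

Round 0: 0000✓ 0001✓ 0010✓ 0100✓ 0110✓ 1001✓ 1010✓ 1011✓ 1100✓ 1111✓
Round 1: -001 -010 -100 0-00✓ 0-10✓ 00-0✓ 000- 01-0✓ 1-11 10-1 101-
Round 2: 0--0
PIs = {-001, -010, -100, 0--0, 000-, 1-11, 10-1, 101-}
Coverage chart:
  m0: 0--0,000-
  m1: -001,000-
  m2: -010,0--0
  m4: -100,0--0
  m6: 0--0 ←essential
  m9: -001,10-1
  m10: -010,101-
  m12: -100 ←essential
  m15: 1-11 ←essential
Essential: -100, 0--0, 1-11

3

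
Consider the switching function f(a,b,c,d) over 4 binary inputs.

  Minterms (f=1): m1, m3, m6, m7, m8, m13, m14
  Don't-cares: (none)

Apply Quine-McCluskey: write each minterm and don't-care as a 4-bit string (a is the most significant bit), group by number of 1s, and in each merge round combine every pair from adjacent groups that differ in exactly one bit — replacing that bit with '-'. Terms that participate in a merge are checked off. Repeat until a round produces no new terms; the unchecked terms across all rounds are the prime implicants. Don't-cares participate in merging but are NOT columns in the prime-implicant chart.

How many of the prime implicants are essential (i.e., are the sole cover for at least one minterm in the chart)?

Round 0: 0001✓ 0011✓ 0110✓ 0111✓ 1000 1101 1110✓
Round 1: -110 0-11 00-1 011-
PIs = {-110, 0-11, 00-1, 011-, 1000, 1101}
Coverage chart:
  m1: 00-1 ←essential
  m3: 0-11,00-1
  m6: -110,011-
  m7: 0-11,011-
  m8: 1000 ←essential
  m13: 1101 ←essential
  m14: -110 ←essential
Essential: -110, 00-1, 1000, 1101

4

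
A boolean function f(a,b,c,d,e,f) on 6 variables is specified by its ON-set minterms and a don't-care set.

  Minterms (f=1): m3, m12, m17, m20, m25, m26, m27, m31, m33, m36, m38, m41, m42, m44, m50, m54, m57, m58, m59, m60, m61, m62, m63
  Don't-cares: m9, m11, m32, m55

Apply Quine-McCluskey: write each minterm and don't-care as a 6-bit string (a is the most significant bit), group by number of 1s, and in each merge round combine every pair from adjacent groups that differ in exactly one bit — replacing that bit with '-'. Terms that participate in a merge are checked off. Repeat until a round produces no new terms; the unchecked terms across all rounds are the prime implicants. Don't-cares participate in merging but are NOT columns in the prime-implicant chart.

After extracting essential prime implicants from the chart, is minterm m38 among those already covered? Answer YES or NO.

NO

[col 0] 000011*, 001001*, 001011*, 001100*, 010001*, 010100, 011001*, 011010*, 011011*, 011111*, 100000*, 100001*, 100100*, 100110*, 101001*, 101010*, 101100*, 110010*, 110110*, 110111*, 111001*, 111010*, 111011*, 111100*, 111101*, 111110*, 111111*
[col 1] -01001*, -01100, -11001*, -11010*, -11011*, -11111*, 0-1001*, 0-1011*, 00-011, 0010-1*, 01-001, 011-11*, 0110-1*, 01101-*, 1-0110, 1-1001*, 1-1010, 1-1100, 10-001, 10-100, 100-00, 10000-, 1001-0, 11-010*, 11-110*, 11-111*, 110-10*, 11011-*, 111-01*, 111-10*, 111-11*, 1110-1*, 11101-*, 1111-0*, 1111-1*, 11110-*, 11111-*
[col 2] --1001, -11-11, -110-1, -1101-, 0-10-1, 11--10, 11-11-, 111--1, 111-1-, 1111--
Prime implicants: --1001, -01100, -11-11, -110-1, -1101-, 0-10-1, 00-011, 01-001, 010100, 1-0110, 1-1010, 1-1100, 10-001, 10-100, 100-00, 10000-, 1001-0, 11--10, 11-11-, 111--1, 111-1-, 1111--
PI chart (minterm → PIs covering it):
  3 | 00-011  (sole → essential)
  12 | -01100  (sole → essential)
  17 | 01-001  (sole → essential)
  20 | 010100  (sole → essential)
  25 | --1001,-110-1,0-10-1,01-001
  26 | -1101-  (sole → essential)
  27 | -11-11,-110-1,-1101-,0-10-1
  31 | -11-11  (sole → essential)
  33 | 10-001,10000-
  36 | 10-100,100-00,1001-0
  38 | 1-0110,1001-0
  41 | --1001,10-001
  42 | 1-1010  (sole → essential)
  44 | -01100,1-1100,10-100
  50 | 11--10  (sole → essential)
  54 | 1-0110,11--10,11-11-
  57 | --1001,-110-1,111--1
  58 | -1101-,1-1010,11--10,111-1-
  59 | -11-11,-110-1,-1101-,111--1,111-1-
  60 | 1-1100,1111--
  61 | 111--1,1111--
  62 | 11--10,11-11-,111-1-,1111--
  63 | -11-11,11-11-,111--1,111-1-,1111--
Essential prime implicants: -01100, -11-11, -1101-, 00-011, 01-001, 010100, 1-1010, 11--10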